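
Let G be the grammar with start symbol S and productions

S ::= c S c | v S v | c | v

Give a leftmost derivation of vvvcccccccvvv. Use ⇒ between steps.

S ⇒ vSv   [S ::= v S v]
vSv ⇒ vvSvv   [S ::= v S v]
vvSvv ⇒ vvvSvvv   [S ::= v S v]
vvvSvvv ⇒ vvvcScvvv   [S ::= c S c]
vvvcScvvv ⇒ vvvccSccvvv   [S ::= c S c]
vvvccSccvvv ⇒ vvvcccScccvvv   [S ::= c S c]
vvvcccScccvvv ⇒ vvvcccccccvvv   [S ::= c]

S⇒vSv⇒vvSvv⇒vvvSvvv⇒vvvcScvvv⇒vvvccSccvvv⇒vvvcccScccvvv⇒vvvcccccccvvv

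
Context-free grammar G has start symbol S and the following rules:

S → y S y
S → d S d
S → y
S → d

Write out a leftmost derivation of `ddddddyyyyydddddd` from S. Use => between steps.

S => dSd   [S → d S d]
dSd => ddSdd   [S → d S d]
ddSdd => dddSddd   [S → d S d]
dddSddd => ddddSdddd   [S → d S d]
ddddSdddd => dddddSddddd   [S → d S d]
dddddSddddd => ddddddSdddddd   [S → d S d]
ddddddSdddddd => ddddddySydddddd   [S → y S y]
ddddddySydddddd => ddddddyySyydddddd   [S → y S y]
ddddddyySyydddddd => ddddddyyyyydddddd   [S → y]

S => dSd => ddSdd => dddSddd => ddddSdddd => dddddSddddd => ddddddSdddddd => ddddddySydddddd => ddddddyySyydddddd => ddddddyyyyydddddd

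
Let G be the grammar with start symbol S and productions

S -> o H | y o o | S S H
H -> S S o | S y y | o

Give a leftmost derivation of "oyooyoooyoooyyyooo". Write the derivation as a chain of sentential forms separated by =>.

S => SSH   [S -> S S H]
SSH => oHSH   [S -> o H]
oHSH => oSyySH   [H -> S y y]
oSyySH => oSSHyySH   [S -> S S H]
oSSHyySH => oSSHSHyySH   [S -> S S H]
oSSHSHyySH => oyooSHSHyySH   [S -> y o o]
oyooSHSHyySH => oyooyooHSHyySH   [S -> y o o]
oyooyooHSHyySH => oyooyoooSHyySH   [H -> o]
oyooyoooSHyySH => oyooyoooyooHyySH   [S -> y o o]
oyooyoooyooHyySH => oyooyoooyoooyySH   [H -> o]
oyooyoooyoooyySH => oyooyoooyoooyyyooH   [S -> y o o]
oyooyoooyoooyyyooH => oyooyoooyoooyyyooo   [H -> o]

S => SSH => oHSH => oSyySH => oSSHyySH => oSSHSHyySH => oyooSHSHyySH => oyooyooHSHyySH => oyooyoooSHyySH => oyooyoooyooHyySH => oyooyoooyoooyySH => oyooyoooyoooyyyooH => oyooyoooyoooyyyooo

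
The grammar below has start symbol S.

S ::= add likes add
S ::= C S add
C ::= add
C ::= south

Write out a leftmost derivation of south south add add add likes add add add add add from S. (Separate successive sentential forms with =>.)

S => C S add => south S add => south C S add add => south south S add add => south south C S add add add => south south add S add add add => south south add C S add add add add => south south add add S add add add add => south south add add add likes add add add add add

S => C S add   [S ::= C S add]
C S add => south S add   [C ::= south]
south S add => south C S add add   [S ::= C S add]
south C S add add => south south S add add   [C ::= south]
south south S add add => south south C S add add add   [S ::= C S add]
south south C S add add add => south south add S add add add   [C ::= add]
south south add S add add add => south south add C S add add add add   [S ::= C S add]
south south add C S add add add add => south south add add S add add add add   [C ::= add]
south south add add S add add add add => south south add add add likes add add add add add   [S ::= add likes add]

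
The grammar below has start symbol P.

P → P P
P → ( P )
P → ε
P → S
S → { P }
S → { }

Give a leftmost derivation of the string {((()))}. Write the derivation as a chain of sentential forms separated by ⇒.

P ⇒ S   [P → S]
S ⇒ {P}   [S → { P }]
{P} ⇒ {(P)}   [P → ( P )]
{(P)} ⇒ {((P))}   [P → ( P )]
{((P))} ⇒ {(((P)))}   [P → ( P )]
{(((P)))} ⇒ {((()))}   [P → ε]

P ⇒ S ⇒ {P} ⇒ {(P)} ⇒ {((P))} ⇒ {(((P)))} ⇒ {((()))}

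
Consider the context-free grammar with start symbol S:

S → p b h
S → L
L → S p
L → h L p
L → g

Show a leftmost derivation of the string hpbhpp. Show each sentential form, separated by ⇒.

S ⇒ L ⇒ hLp ⇒ hSpp ⇒ hpbhpp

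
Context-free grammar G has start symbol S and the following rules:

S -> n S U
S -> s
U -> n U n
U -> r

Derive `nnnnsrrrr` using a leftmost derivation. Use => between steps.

S => nSU   [S -> n S U]
nSU => nnSUU   [S -> n S U]
nnSUU => nnnSUUU   [S -> n S U]
nnnSUUU => nnnnSUUUU   [S -> n S U]
nnnnSUUUU => nnnnsUUUU   [S -> s]
nnnnsUUUU => nnnnsrUUU   [U -> r]
nnnnsrUUU => nnnnsrrUU   [U -> r]
nnnnsrrUU => nnnnsrrrU   [U -> r]
nnnnsrrrU => nnnnsrrrr   [U -> r]

S => nSU => nnSUU => nnnSUUU => nnnnSUUUU => nnnnsUUUU => nnnnsrUUU => nnnnsrrUU => nnnnsrrrU => nnnnsrrrr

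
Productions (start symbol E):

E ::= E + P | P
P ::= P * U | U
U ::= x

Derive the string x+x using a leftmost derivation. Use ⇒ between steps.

E ⇒ E+P ⇒ P+P ⇒ U+P ⇒ x+P ⇒ x+U ⇒ x+x

E ⇒ E+P   [E ::= E + P]
E+P ⇒ P+P   [E ::= P]
P+P ⇒ U+P   [P ::= U]
U+P ⇒ x+P   [U ::= x]
x+P ⇒ x+U   [P ::= U]
x+U ⇒ x+x   [U ::= x]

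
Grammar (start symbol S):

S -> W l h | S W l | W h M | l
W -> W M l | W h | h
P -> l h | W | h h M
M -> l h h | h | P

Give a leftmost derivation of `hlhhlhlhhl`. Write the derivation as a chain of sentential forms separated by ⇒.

S ⇒ SWl ⇒ WlhWl ⇒ WhlhWl ⇒ WMlhlhWl ⇒ hMlhlhWl ⇒ hlhhlhlhWl ⇒ hlhhlhlhhl

S ⇒ SWl   [S -> S W l]
SWl ⇒ WlhWl   [S -> W l h]
WlhWl ⇒ WhlhWl   [W -> W h]
WhlhWl ⇒ WMlhlhWl   [W -> W M l]
WMlhlhWl ⇒ hMlhlhWl   [W -> h]
hMlhlhWl ⇒ hlhhlhlhWl   [M -> l h h]
hlhhlhlhWl ⇒ hlhhlhlhhl   [W -> h]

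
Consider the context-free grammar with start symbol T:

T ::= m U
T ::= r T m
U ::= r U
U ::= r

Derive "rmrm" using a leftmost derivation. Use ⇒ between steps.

T ⇒ rTm   [T ::= r T m]
rTm ⇒ rmUm   [T ::= m U]
rmUm ⇒ rmrm   [U ::= r]

T ⇒ rTm ⇒ rmUm ⇒ rmrm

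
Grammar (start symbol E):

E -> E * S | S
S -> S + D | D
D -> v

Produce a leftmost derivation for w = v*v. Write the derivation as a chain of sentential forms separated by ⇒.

E ⇒ E*S   [E -> E * S]
E*S ⇒ S*S   [E -> S]
S*S ⇒ D*S   [S -> D]
D*S ⇒ v*S   [D -> v]
v*S ⇒ v*D   [S -> D]
v*D ⇒ v*v   [D -> v]

E ⇒ E*S ⇒ S*S ⇒ D*S ⇒ v*S ⇒ v*D ⇒ v*v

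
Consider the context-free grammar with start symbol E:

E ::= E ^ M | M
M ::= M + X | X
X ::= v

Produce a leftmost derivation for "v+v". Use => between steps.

E => M => M+X => X+X => v+X => v+v

E => M   [E ::= M]
M => M+X   [M ::= M + X]
M+X => X+X   [M ::= X]
X+X => v+X   [X ::= v]
v+X => v+v   [X ::= v]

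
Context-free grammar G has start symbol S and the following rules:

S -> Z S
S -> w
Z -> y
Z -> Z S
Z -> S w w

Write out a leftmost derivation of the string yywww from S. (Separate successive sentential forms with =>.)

S => ZS => yS => yZS => yZSS => yZSSS => yySSS => yywSS => yywwS => yywww

S => ZS   [S -> Z S]
ZS => yS   [Z -> y]
yS => yZS   [S -> Z S]
yZS => yZSS   [Z -> Z S]
yZSS => yZSSS   [Z -> Z S]
yZSSS => yySSS   [Z -> y]
yySSS => yywSS   [S -> w]
yywSS => yywwS   [S -> w]
yywwS => yywww   [S -> w]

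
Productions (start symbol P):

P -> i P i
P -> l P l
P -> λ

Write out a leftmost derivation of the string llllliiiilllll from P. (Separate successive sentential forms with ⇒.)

P ⇒ lPl   [P -> l P l]
lPl ⇒ llPll   [P -> l P l]
llPll ⇒ lllPlll   [P -> l P l]
lllPlll ⇒ llllPllll   [P -> l P l]
llllPllll ⇒ lllllPlllll   [P -> l P l]
lllllPlllll ⇒ llllliPilllll   [P -> i P i]
llllliPilllll ⇒ llllliiPiilllll   [P -> i P i]
llllliiPiilllll ⇒ llllliiiilllll   [P -> λ]

P ⇒ lPl ⇒ llPll ⇒ lllPlll ⇒ llllPllll ⇒ lllllPlllll ⇒ llllliPilllll ⇒ llllliiPiilllll ⇒ llllliiiilllll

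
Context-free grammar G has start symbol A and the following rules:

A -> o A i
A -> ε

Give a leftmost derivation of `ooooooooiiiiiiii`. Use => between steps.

A => oAi => ooAii => oooAiii => ooooAiiii => oooooAiiiii => ooooooAiiiiii => oooooooAiiiiiii => ooooooooAiiiiiiii => ooooooooiiiiiiii

A => oAi   [A -> o A i]
oAi => ooAii   [A -> o A i]
ooAii => oooAiii   [A -> o A i]
oooAiii => ooooAiiii   [A -> o A i]
ooooAiiii => oooooAiiiii   [A -> o A i]
oooooAiiiii => ooooooAiiiiii   [A -> o A i]
ooooooAiiiiii => oooooooAiiiiiii   [A -> o A i]
oooooooAiiiiiii => ooooooooAiiiiiiii   [A -> o A i]
ooooooooAiiiiiiii => ooooooooiiiiiiii   [A -> ε]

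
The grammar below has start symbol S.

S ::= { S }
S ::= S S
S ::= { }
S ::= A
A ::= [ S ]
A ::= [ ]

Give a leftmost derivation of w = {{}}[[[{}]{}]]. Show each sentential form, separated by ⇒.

S ⇒ SS ⇒ {S}S ⇒ {{}}S ⇒ {{}}A ⇒ {{}}[S] ⇒ {{}}[A] ⇒ {{}}[[S]] ⇒ {{}}[[SS]] ⇒ {{}}[[AS]] ⇒ {{}}[[[S]S]] ⇒ {{}}[[[{}]S]] ⇒ {{}}[[[{}]{}]]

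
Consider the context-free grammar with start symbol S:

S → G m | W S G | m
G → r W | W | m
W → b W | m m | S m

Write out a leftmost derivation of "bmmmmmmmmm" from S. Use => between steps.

S => Gm   [S → G m]
Gm => Wm   [G → W]
Wm => Smm   [W → S m]
Smm => WSGmm   [S → W S G]
WSGmm => bWSGmm   [W → b W]
bWSGmm => bSmSGmm   [W → S m]
bSmSGmm => bWSGmSGmm   [S → W S G]
bWSGmSGmm => bmmSGmSGmm   [W → m m]
bmmSGmSGmm => bmmmGmSGmm   [S → m]
bmmmGmSGmm => bmmmmmSGmm   [G → m]
bmmmmmSGmm => bmmmmmmGmm   [S → m]
bmmmmmmGmm => bmmmmmmmmm   [G → m]

S => Gm => Wm => Smm => WSGmm => bWSGmm => bSmSGmm => bWSGmSGmm => bmmSGmSGmm => bmmmGmSGmm => bmmmmmSGmm => bmmmmmmGmm => bmmmmmmmmm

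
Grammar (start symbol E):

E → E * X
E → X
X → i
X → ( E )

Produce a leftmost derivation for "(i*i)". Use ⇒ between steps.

E ⇒ X ⇒ (E) ⇒ (E*X) ⇒ (X*X) ⇒ (i*X) ⇒ (i*i)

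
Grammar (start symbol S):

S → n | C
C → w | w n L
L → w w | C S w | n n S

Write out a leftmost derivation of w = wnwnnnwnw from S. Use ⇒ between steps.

S⇒C⇒wnL⇒wnCSw⇒wnwnLSw⇒wnwnnnSSw⇒wnwnnnCSw⇒wnwnnnwSw⇒wnwnnnwnw

S ⇒ C   [S → C]
C ⇒ wnL   [C → w n L]
wnL ⇒ wnCSw   [L → C S w]
wnCSw ⇒ wnwnLSw   [C → w n L]
wnwnLSw ⇒ wnwnnnSSw   [L → n n S]
wnwnnnSSw ⇒ wnwnnnCSw   [S → C]
wnwnnnCSw ⇒ wnwnnnwSw   [C → w]
wnwnnnwSw ⇒ wnwnnnwnw   [S → n]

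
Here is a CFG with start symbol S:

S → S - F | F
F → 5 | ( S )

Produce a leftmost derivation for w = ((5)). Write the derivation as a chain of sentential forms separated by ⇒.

S ⇒ F ⇒ (S) ⇒ (F) ⇒ ((S)) ⇒ ((F)) ⇒ ((5))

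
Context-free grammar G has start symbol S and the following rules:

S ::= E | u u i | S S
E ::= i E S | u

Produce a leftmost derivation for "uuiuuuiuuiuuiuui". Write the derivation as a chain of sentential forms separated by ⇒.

S ⇒ SS   [S ::= S S]
SS ⇒ SSS   [S ::= S S]
SSS ⇒ SSSS   [S ::= S S]
SSSS ⇒ SSSSS   [S ::= S S]
SSSSS ⇒ SSSSSS   [S ::= S S]
SSSSSS ⇒ uuiSSSSS   [S ::= u u i]
uuiSSSSS ⇒ uuiESSSS   [S ::= E]
uuiESSSS ⇒ uuiuSSSS   [E ::= u]
uuiuSSSS ⇒ uuiuuuiSSS   [S ::= u u i]
uuiuuuiSSS ⇒ uuiuuuiuuiSS   [S ::= u u i]
uuiuuuiuuiSS ⇒ uuiuuuiuuiuuiS   [S ::= u u i]
uuiuuuiuuiuuiS ⇒ uuiuuuiuuiuuiuui   [S ::= u u i]

S ⇒ SS ⇒ SSS ⇒ SSSS ⇒ SSSSS ⇒ SSSSSS ⇒ uuiSSSSS ⇒ uuiESSSS ⇒ uuiuSSSS ⇒ uuiuuuiSSS ⇒ uuiuuuiuuiSS ⇒ uuiuuuiuuiuuiS ⇒ uuiuuuiuuiuuiuui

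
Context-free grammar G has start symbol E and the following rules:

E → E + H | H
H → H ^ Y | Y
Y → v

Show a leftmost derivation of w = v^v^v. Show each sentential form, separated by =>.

E => H => H^Y => H^Y^Y => Y^Y^Y => v^Y^Y => v^v^Y => v^v^v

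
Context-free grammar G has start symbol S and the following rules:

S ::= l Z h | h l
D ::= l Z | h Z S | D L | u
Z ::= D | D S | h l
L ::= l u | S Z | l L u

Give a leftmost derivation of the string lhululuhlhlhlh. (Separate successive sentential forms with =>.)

S => lZh   [S ::= l Z h]
lZh => lDSh   [Z ::= D S]
lDSh => lhZSSh   [D ::= h Z S]
lhZSSh => lhDSSSh   [Z ::= D S]
lhDSSSh => lhDLSSSh   [D ::= D L]
lhDLSSSh => lhDLLSSSh   [D ::= D L]
lhDLLSSSh => lhuLLSSSh   [D ::= u]
lhuLLSSSh => lhuluLSSSh   [L ::= l u]
lhuluLSSSh => lhululuSSSh   [L ::= l u]
lhululuSSSh => lhululuhlSSh   [S ::= h l]
lhululuhlSSh => lhululuhlhlSh   [S ::= h l]
lhululuhlhlSh => lhululuhlhlhlh   [S ::= h l]

S => lZh => lDSh => lhZSSh => lhDSSSh => lhDLSSSh => lhDLLSSSh => lhuLLSSSh => lhuluLSSSh => lhululuSSSh => lhululuhlSSh => lhululuhlhlSh => lhululuhlhlhlh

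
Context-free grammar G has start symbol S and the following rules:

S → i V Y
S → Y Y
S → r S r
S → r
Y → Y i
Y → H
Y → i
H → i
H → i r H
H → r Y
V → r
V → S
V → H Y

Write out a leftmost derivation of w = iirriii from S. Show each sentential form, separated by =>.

S => iVY   [S → i V Y]
iVY => iSY   [V → S]
iSY => iYYY   [S → Y Y]
iYYY => iHYY   [Y → H]
iHYY => iirHYY   [H → i r H]
iirHYY => iirrYYY   [H → r Y]
iirrYYY => iirriYY   [Y → i]
iirriYY => iirriiY   [Y → i]
iirriiY => iirriii   [Y → i]

S=>iVY=>iSY=>iYYY=>iHYY=>iirHYY=>iirrYYY=>iirriYY=>iirriiY=>iirriii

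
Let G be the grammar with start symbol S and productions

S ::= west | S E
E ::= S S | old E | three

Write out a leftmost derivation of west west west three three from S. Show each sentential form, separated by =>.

S => S E   [S ::= S E]
S E => S E E   [S ::= S E]
S E E => S E E E   [S ::= S E]
S E E E => west E E E   [S ::= west]
west E E E => west S S E E   [E ::= S S]
west S S E E => west west S E E   [S ::= west]
west west S E E => west west west E E   [S ::= west]
west west west E E => west west west three E   [E ::= three]
west west west three E => west west west three three   [E ::= three]

S => S E => S E E => S E E E => west E E E => west S S E E => west west S E E => west west west E E => west west west three E => west west west three three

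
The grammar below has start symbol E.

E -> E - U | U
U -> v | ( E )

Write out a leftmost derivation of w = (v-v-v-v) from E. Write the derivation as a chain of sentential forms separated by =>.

E => U => (E) => (E-U) => (E-U-U) => (E-U-U-U) => (U-U-U-U) => (v-U-U-U) => (v-v-U-U) => (v-v-v-U) => (v-v-v-v)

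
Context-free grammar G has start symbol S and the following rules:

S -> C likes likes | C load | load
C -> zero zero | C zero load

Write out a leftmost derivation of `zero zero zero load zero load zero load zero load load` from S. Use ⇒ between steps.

S ⇒ C load ⇒ C zero load load ⇒ C zero load zero load load ⇒ C zero load zero load zero load load ⇒ C zero load zero load zero load zero load load ⇒ zero zero zero load zero load zero load zero load load

S ⇒ C load   [S -> C load]
C load ⇒ C zero load load   [C -> C zero load]
C zero load load ⇒ C zero load zero load load   [C -> C zero load]
C zero load zero load load ⇒ C zero load zero load zero load load   [C -> C zero load]
C zero load zero load zero load load ⇒ C zero load zero load zero load zero load load   [C -> C zero load]
C zero load zero load zero load zero load load ⇒ zero zero zero load zero load zero load zero load load   [C -> zero zero]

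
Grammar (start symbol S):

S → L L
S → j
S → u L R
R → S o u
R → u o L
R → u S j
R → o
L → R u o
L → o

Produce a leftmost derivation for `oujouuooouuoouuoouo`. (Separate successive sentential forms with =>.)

S => LL => RuoL => SouuoL => LLouuoL => oLouuoL => oRuoouuoL => oSouuoouuoL => ouLRouuoouuoL => ouRuoRouuoouuoL => ouSouuoRouuoouuoL => oujouuoRouuoouuoL => oujouuooouuoouuoL => oujouuooouuoouuoRuo => oujouuooouuoouuoouo

S => LL   [S → L L]
LL => RuoL   [L → R u o]
RuoL => SouuoL   [R → S o u]
SouuoL => LLouuoL   [S → L L]
LLouuoL => oLouuoL   [L → o]
oLouuoL => oRuoouuoL   [L → R u o]
oRuoouuoL => oSouuoouuoL   [R → S o u]
oSouuoouuoL => ouLRouuoouuoL   [S → u L R]
ouLRouuoouuoL => ouRuoRouuoouuoL   [L → R u o]
ouRuoRouuoouuoL => ouSouuoRouuoouuoL   [R → S o u]
ouSouuoRouuoouuoL => oujouuoRouuoouuoL   [S → j]
oujouuoRouuoouuoL => oujouuooouuoouuoL   [R → o]
oujouuooouuoouuoL => oujouuooouuoouuoRuo   [L → R u o]
oujouuooouuoouuoRuo => oujouuooouuoouuoouo   [R → o]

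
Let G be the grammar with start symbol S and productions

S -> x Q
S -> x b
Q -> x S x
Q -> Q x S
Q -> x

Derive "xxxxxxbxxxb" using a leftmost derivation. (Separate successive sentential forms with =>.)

S => xQ   [S -> x Q]
xQ => xQxS   [Q -> Q x S]
xQxS => xxSxxS   [Q -> x S x]
xxSxxS => xxxQxxS   [S -> x Q]
xxxQxxS => xxxQxSxxS   [Q -> Q x S]
xxxQxSxxS => xxxxxSxxS   [Q -> x]
xxxxxSxxS => xxxxxxbxxS   [S -> x b]
xxxxxxbxxS => xxxxxxbxxxb   [S -> x b]

S => xQ => xQxS => xxSxxS => xxxQxxS => xxxQxSxxS => xxxxxSxxS => xxxxxxbxxS => xxxxxxbxxxb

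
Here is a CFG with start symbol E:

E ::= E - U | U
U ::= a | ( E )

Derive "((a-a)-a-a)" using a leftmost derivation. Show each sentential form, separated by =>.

E=>U=>(E)=>(E-U)=>(E-U-U)=>(U-U-U)=>((E)-U-U)=>((E-U)-U-U)=>((U-U)-U-U)=>((a-U)-U-U)=>((a-a)-U-U)=>((a-a)-a-U)=>((a-a)-a-a)

E => U   [E ::= U]
U => (E)   [U ::= ( E )]
(E) => (E-U)   [E ::= E - U]
(E-U) => (E-U-U)   [E ::= E - U]
(E-U-U) => (U-U-U)   [E ::= U]
(U-U-U) => ((E)-U-U)   [U ::= ( E )]
((E)-U-U) => ((E-U)-U-U)   [E ::= E - U]
((E-U)-U-U) => ((U-U)-U-U)   [E ::= U]
((U-U)-U-U) => ((a-U)-U-U)   [U ::= a]
((a-U)-U-U) => ((a-a)-U-U)   [U ::= a]
((a-a)-U-U) => ((a-a)-a-U)   [U ::= a]
((a-a)-a-U) => ((a-a)-a-a)   [U ::= a]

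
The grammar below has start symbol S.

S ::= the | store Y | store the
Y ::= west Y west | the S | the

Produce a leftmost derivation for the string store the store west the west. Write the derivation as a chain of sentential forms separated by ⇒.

S ⇒ store Y   [S ::= store Y]
store Y ⇒ store the S   [Y ::= the S]
store the S ⇒ store the store Y   [S ::= store Y]
store the store Y ⇒ store the store west Y west   [Y ::= west Y west]
store the store west Y west ⇒ store the store west the west   [Y ::= the]

S ⇒ store Y ⇒ store the S ⇒ store the store Y ⇒ store the store west Y west ⇒ store the store west the west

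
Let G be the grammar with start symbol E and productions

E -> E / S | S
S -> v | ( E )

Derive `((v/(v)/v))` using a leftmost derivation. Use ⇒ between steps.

E⇒S⇒(E)⇒(S)⇒((E))⇒((E/S))⇒((E/S/S))⇒((S/S/S))⇒((v/S/S))⇒((v/(E)/S))⇒((v/(S)/S))⇒((v/(v)/S))⇒((v/(v)/v))

E ⇒ S   [E -> S]
S ⇒ (E)   [S -> ( E )]
(E) ⇒ (S)   [E -> S]
(S) ⇒ ((E))   [S -> ( E )]
((E)) ⇒ ((E/S))   [E -> E / S]
((E/S)) ⇒ ((E/S/S))   [E -> E / S]
((E/S/S)) ⇒ ((S/S/S))   [E -> S]
((S/S/S)) ⇒ ((v/S/S))   [S -> v]
((v/S/S)) ⇒ ((v/(E)/S))   [S -> ( E )]
((v/(E)/S)) ⇒ ((v/(S)/S))   [E -> S]
((v/(S)/S)) ⇒ ((v/(v)/S))   [S -> v]
((v/(v)/S)) ⇒ ((v/(v)/v))   [S -> v]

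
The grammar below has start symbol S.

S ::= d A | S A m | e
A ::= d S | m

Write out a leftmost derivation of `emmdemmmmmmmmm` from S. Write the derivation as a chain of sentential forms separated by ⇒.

S ⇒ SAm   [S ::= S A m]
SAm ⇒ SAmAm   [S ::= S A m]
SAmAm ⇒ SAmAmAm   [S ::= S A m]
SAmAmAm ⇒ SAmAmAmAm   [S ::= S A m]
SAmAmAmAm ⇒ eAmAmAmAm   [S ::= e]
eAmAmAmAm ⇒ emmAmAmAm   [A ::= m]
emmAmAmAm ⇒ emmdSmAmAm   [A ::= d S]
emmdSmAmAm ⇒ emmdSAmmAmAm   [S ::= S A m]
emmdSAmmAmAm ⇒ emmdSAmAmmAmAm   [S ::= S A m]
emmdSAmAmmAmAm ⇒ emmdeAmAmmAmAm   [S ::= e]
emmdeAmAmmAmAm ⇒ emmdemmAmmAmAm   [A ::= m]
emmdemmAmmAmAm ⇒ emmdemmmmmAmAm   [A ::= m]
emmdemmmmmAmAm ⇒ emmdemmmmmmmAm   [A ::= m]
emmdemmmmmmmAm ⇒ emmdemmmmmmmmm   [A ::= m]

S ⇒ SAm ⇒ SAmAm ⇒ SAmAmAm ⇒ SAmAmAmAm ⇒ eAmAmAmAm ⇒ emmAmAmAm ⇒ emmdSmAmAm ⇒ emmdSAmmAmAm ⇒ emmdSAmAmmAmAm ⇒ emmdeAmAmmAmAm ⇒ emmdemmAmmAmAm ⇒ emmdemmmmmAmAm ⇒ emmdemmmmmmmAm ⇒ emmdemmmmmmmmm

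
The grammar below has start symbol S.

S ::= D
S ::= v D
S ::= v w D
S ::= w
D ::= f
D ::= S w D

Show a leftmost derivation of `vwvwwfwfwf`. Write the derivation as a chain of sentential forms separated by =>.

S => vwD => vwSwD => vwvDwD => vwvSwDwD => vwvDwDwD => vwvSwDwDwD => vwvwwDwDwD => vwvwwfwDwD => vwvwwfwfwD => vwvwwfwfwf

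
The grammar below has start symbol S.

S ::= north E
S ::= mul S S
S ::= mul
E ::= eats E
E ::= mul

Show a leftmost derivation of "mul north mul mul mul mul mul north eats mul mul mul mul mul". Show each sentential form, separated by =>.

S => mul S S   [S ::= mul S S]
mul S S => mul north E S   [S ::= north E]
mul north E S => mul north mul S   [E ::= mul]
mul north mul S => mul north mul mul S S   [S ::= mul S S]
mul north mul mul S S => mul north mul mul mul S S S   [S ::= mul S S]
mul north mul mul mul S S S => mul north mul mul mul mul S S S S   [S ::= mul S S]
mul north mul mul mul mul S S S S => mul north mul mul mul mul mul S S S S S   [S ::= mul S S]
mul north mul mul mul mul mul S S S S S => mul north mul mul mul mul mul north E S S S S   [S ::= north E]
mul north mul mul mul mul mul north E S S S S => mul north mul mul mul mul mul north eats E S S S S   [E ::= eats E]
mul north mul mul mul mul mul north eats E S S S S => mul north mul mul mul mul mul north eats mul S S S S   [E ::= mul]
mul north mul mul mul mul mul north eats mul S S S S => mul north mul mul mul mul mul north eats mul mul S S S   [S ::= mul]
mul north mul mul mul mul mul north eats mul mul S S S => mul north mul mul mul mul mul north eats mul mul mul S S   [S ::= mul]
mul north mul mul mul mul mul north eats mul mul mul S S => mul north mul mul mul mul mul north eats mul mul mul mul S   [S ::= mul]
mul north mul mul mul mul mul north eats mul mul mul mul S => mul north mul mul mul mul mul north eats mul mul mul mul mul   [S ::= mul]

S => mul S S => mul north E S => mul north mul S => mul north mul mul S S => mul north mul mul mul S S S => mul north mul mul mul mul S S S S => mul north mul mul mul mul mul S S S S S => mul north mul mul mul mul mul north E S S S S => mul north mul mul mul mul mul north eats E S S S S => mul north mul mul mul mul mul north eats mul S S S S => mul north mul mul mul mul mul north eats mul mul S S S => mul north mul mul mul mul mul north eats mul mul mul S S => mul north mul mul mul mul mul north eats mul mul mul mul S => mul north mul mul mul mul mul north eats mul mul mul mul mul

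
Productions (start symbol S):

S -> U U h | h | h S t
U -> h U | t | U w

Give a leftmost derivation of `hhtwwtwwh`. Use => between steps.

S=>UUh=>UwUh=>hUwUh=>hUwwUh=>hhUwwUh=>hhtwwUh=>hhtwwUwh=>hhtwwUwwh=>hhtwwtwwh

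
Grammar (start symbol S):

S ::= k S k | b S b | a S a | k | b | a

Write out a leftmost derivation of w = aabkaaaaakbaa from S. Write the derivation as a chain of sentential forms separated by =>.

S => aSa => aaSaa => aabSbaa => aabkSkbaa => aabkaSakbaa => aabkaaSaakbaa => aabkaaaaakbaa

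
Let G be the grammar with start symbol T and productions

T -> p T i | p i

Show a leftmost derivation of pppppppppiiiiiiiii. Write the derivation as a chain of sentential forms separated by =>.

T => pTi => ppTii => pppTiii => ppppTiiii => pppppTiiiii => ppppppTiiiiii => pppppppTiiiiiii => ppppppppTiiiiiiii => pppppppppiiiiiiiii

T => pTi   [T -> p T i]
pTi => ppTii   [T -> p T i]
ppTii => pppTiii   [T -> p T i]
pppTiii => ppppTiiii   [T -> p T i]
ppppTiiii => pppppTiiiii   [T -> p T i]
pppppTiiiii => ppppppTiiiiii   [T -> p T i]
ppppppTiiiiii => pppppppTiiiiiii   [T -> p T i]
pppppppTiiiiiii => ppppppppTiiiiiiii   [T -> p T i]
ppppppppTiiiiiiii => pppppppppiiiiiiiii   [T -> p i]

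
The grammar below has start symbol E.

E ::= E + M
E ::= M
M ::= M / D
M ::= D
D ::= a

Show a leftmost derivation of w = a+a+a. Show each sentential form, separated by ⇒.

E ⇒ E+M   [E ::= E + M]
E+M ⇒ E+M+M   [E ::= E + M]
E+M+M ⇒ M+M+M   [E ::= M]
M+M+M ⇒ D+M+M   [M ::= D]
D+M+M ⇒ a+M+M   [D ::= a]
a+M+M ⇒ a+D+M   [M ::= D]
a+D+M ⇒ a+a+M   [D ::= a]
a+a+M ⇒ a+a+D   [M ::= D]
a+a+D ⇒ a+a+a   [D ::= a]

E⇒E+M⇒E+M+M⇒M+M+M⇒D+M+M⇒a+M+M⇒a+D+M⇒a+a+M⇒a+a+D⇒a+a+a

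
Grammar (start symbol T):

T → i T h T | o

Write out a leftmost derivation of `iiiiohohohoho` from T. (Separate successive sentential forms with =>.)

T=>iThT=>iiThThT=>iiiThThThT=>iiiiThThThThT=>iiiiohThThThT=>iiiiohohThThT=>iiiiohohohThT=>iiiiohohohohT=>iiiiohohohoho

T => iThT   [T → i T h T]
iThT => iiThThT   [T → i T h T]
iiThThT => iiiThThThT   [T → i T h T]
iiiThThThT => iiiiThThThThT   [T → i T h T]
iiiiThThThThT => iiiiohThThThT   [T → o]
iiiiohThThThT => iiiiohohThThT   [T → o]
iiiiohohThThT => iiiiohohohThT   [T → o]
iiiiohohohThT => iiiiohohohohT   [T → o]
iiiiohohohohT => iiiiohohohoho   [T → o]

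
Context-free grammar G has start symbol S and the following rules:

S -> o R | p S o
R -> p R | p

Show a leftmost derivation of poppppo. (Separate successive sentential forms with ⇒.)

S ⇒ pSo ⇒ poRo ⇒ popRo ⇒ poppRo ⇒ popppRo ⇒ poppppo

S ⇒ pSo   [S -> p S o]
pSo ⇒ poRo   [S -> o R]
poRo ⇒ popRo   [R -> p R]
popRo ⇒ poppRo   [R -> p R]
poppRo ⇒ popppRo   [R -> p R]
popppRo ⇒ poppppo   [R -> p]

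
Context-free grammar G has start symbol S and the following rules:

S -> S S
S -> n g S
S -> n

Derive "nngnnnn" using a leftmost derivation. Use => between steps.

S => SS => SSS => SSSS => nSSS => nSSSS => nngSSSS => nngnSSS => nngnnSS => nngnnnS => nngnnnn

S => SS   [S -> S S]
SS => SSS   [S -> S S]
SSS => SSSS   [S -> S S]
SSSS => nSSS   [S -> n]
nSSS => nSSSS   [S -> S S]
nSSSS => nngSSSS   [S -> n g S]
nngSSSS => nngnSSS   [S -> n]
nngnSSS => nngnnSS   [S -> n]
nngnnSS => nngnnnS   [S -> n]
nngnnnS => nngnnnn   [S -> n]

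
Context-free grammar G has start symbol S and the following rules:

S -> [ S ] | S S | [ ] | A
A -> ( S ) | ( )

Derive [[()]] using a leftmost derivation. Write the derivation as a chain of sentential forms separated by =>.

S => [S]   [S -> [ S ]]
[S] => [[S]]   [S -> [ S ]]
[[S]] => [[A]]   [S -> A]
[[A]] => [[()]]   [A -> ( )]

S => [S] => [[S]] => [[A]] => [[()]]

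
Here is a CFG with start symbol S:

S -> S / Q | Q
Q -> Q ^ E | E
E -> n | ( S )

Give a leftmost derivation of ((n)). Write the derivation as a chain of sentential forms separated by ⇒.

S ⇒ Q ⇒ E ⇒ (S) ⇒ (Q) ⇒ (E) ⇒ ((S)) ⇒ ((Q)) ⇒ ((E)) ⇒ ((n))

S ⇒ Q   [S -> Q]
Q ⇒ E   [Q -> E]
E ⇒ (S)   [E -> ( S )]
(S) ⇒ (Q)   [S -> Q]
(Q) ⇒ (E)   [Q -> E]
(E) ⇒ ((S))   [E -> ( S )]
((S)) ⇒ ((Q))   [S -> Q]
((Q)) ⇒ ((E))   [Q -> E]
((E)) ⇒ ((n))   [E -> n]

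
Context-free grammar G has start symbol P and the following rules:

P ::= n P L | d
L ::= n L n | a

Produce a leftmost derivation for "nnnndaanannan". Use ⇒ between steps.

P⇒nPL⇒nnPLL⇒nnnPLLL⇒nnnnPLLLL⇒nnnndLLLL⇒nnnndaLLL⇒nnnndaaLL⇒nnnndaanLnL⇒nnnndaananL⇒nnnndaanannLn⇒nnnndaanannan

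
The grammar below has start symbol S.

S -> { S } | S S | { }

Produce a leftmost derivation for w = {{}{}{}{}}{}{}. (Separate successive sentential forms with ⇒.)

S ⇒ SS   [S -> S S]
SS ⇒ SSS   [S -> S S]
SSS ⇒ {S}SS   [S -> { S }]
{S}SS ⇒ {SS}SS   [S -> S S]
{SS}SS ⇒ {SSS}SS   [S -> S S]
{SSS}SS ⇒ {SSSS}SS   [S -> S S]
{SSSS}SS ⇒ {{}SSS}SS   [S -> { }]
{{}SSS}SS ⇒ {{}{}SS}SS   [S -> { }]
{{}{}SS}SS ⇒ {{}{}{}S}SS   [S -> { }]
{{}{}{}S}SS ⇒ {{}{}{}{}}SS   [S -> { }]
{{}{}{}{}}SS ⇒ {{}{}{}{}}{}S   [S -> { }]
{{}{}{}{}}{}S ⇒ {{}{}{}{}}{}{}   [S -> { }]

S⇒SS⇒SSS⇒{S}SS⇒{SS}SS⇒{SSS}SS⇒{SSSS}SS⇒{{}SSS}SS⇒{{}{}SS}SS⇒{{}{}{}S}SS⇒{{}{}{}{}}SS⇒{{}{}{}{}}{}S⇒{{}{}{}{}}{}{}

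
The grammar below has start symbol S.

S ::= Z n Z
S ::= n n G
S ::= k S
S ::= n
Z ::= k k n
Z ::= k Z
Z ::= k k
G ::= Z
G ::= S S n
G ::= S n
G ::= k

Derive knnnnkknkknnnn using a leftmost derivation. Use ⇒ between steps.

S⇒kS⇒knnG⇒knnSn⇒knnnnGn⇒knnnnSSnn⇒knnnnZnZSnn⇒knnnnkknZSnn⇒knnnnkknkknSnn⇒knnnnkknkknnnn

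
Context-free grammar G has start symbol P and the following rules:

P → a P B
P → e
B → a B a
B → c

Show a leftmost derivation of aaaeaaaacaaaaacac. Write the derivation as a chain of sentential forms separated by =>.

P=>aPB=>aaPBB=>aaaPBBB=>aaaeBBB=>aaaeaBaBB=>aaaeaaBaaBB=>aaaeaaaBaaaBB=>aaaeaaaaBaaaaBB=>aaaeaaaacaaaaBB=>aaaeaaaacaaaaaBaB=>aaaeaaaacaaaaacaB=>aaaeaaaacaaaaacac

P => aPB   [P → a P B]
aPB => aaPBB   [P → a P B]
aaPBB => aaaPBBB   [P → a P B]
aaaPBBB => aaaeBBB   [P → e]
aaaeBBB => aaaeaBaBB   [B → a B a]
aaaeaBaBB => aaaeaaBaaBB   [B → a B a]
aaaeaaBaaBB => aaaeaaaBaaaBB   [B → a B a]
aaaeaaaBaaaBB => aaaeaaaaBaaaaBB   [B → a B a]
aaaeaaaaBaaaaBB => aaaeaaaacaaaaBB   [B → c]
aaaeaaaacaaaaBB => aaaeaaaacaaaaaBaB   [B → a B a]
aaaeaaaacaaaaaBaB => aaaeaaaacaaaaacaB   [B → c]
aaaeaaaacaaaaacaB => aaaeaaaacaaaaacac   [B → c]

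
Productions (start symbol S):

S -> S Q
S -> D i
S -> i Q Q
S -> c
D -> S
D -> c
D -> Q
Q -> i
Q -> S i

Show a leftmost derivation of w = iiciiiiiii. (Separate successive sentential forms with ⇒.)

S ⇒ iQQ ⇒ iiQ ⇒ iiSi ⇒ iiSQi ⇒ iiSQQi ⇒ iiDiQQi ⇒ iiQiQQi ⇒ iiSiiQQi ⇒ iiSQiiQQi ⇒ iiDiQiiQQi ⇒ iiciQiiQQi ⇒ iiciiiiQQi ⇒ iiciiiiiQi ⇒ iiciiiiiii

S ⇒ iQQ   [S -> i Q Q]
iQQ ⇒ iiQ   [Q -> i]
iiQ ⇒ iiSi   [Q -> S i]
iiSi ⇒ iiSQi   [S -> S Q]
iiSQi ⇒ iiSQQi   [S -> S Q]
iiSQQi ⇒ iiDiQQi   [S -> D i]
iiDiQQi ⇒ iiQiQQi   [D -> Q]
iiQiQQi ⇒ iiSiiQQi   [Q -> S i]
iiSiiQQi ⇒ iiSQiiQQi   [S -> S Q]
iiSQiiQQi ⇒ iiDiQiiQQi   [S -> D i]
iiDiQiiQQi ⇒ iiciQiiQQi   [D -> c]
iiciQiiQQi ⇒ iiciiiiQQi   [Q -> i]
iiciiiiQQi ⇒ iiciiiiiQi   [Q -> i]
iiciiiiiQi ⇒ iiciiiiiii   [Q -> i]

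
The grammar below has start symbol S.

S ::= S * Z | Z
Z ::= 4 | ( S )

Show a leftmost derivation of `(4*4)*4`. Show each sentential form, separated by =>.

S => S*Z => Z*Z => (S)*Z => (S*Z)*Z => (Z*Z)*Z => (4*Z)*Z => (4*4)*Z => (4*4)*4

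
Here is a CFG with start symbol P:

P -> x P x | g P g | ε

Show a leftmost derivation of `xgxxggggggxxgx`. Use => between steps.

P=>xPx=>xgPgx=>xgxPxgx=>xgxxPxxgx=>xgxxgPgxxgx=>xgxxggPggxxgx=>xgxxgggPgggxxgx=>xgxxggggggxxgx

P => xPx   [P -> x P x]
xPx => xgPgx   [P -> g P g]
xgPgx => xgxPxgx   [P -> x P x]
xgxPxgx => xgxxPxxgx   [P -> x P x]
xgxxPxxgx => xgxxgPgxxgx   [P -> g P g]
xgxxgPgxxgx => xgxxggPggxxgx   [P -> g P g]
xgxxggPggxxgx => xgxxgggPgggxxgx   [P -> g P g]
xgxxgggPgggxxgx => xgxxggggggxxgx   [P -> ε]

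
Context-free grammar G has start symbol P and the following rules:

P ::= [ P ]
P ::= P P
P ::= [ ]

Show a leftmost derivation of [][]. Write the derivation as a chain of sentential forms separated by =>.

P => PP => []P => [][]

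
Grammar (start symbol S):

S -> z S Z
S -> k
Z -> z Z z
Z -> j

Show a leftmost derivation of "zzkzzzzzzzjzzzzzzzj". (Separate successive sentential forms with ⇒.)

S ⇒ zSZ ⇒ zzSZZ ⇒ zzkZZ ⇒ zzkzZzZ ⇒ zzkzzZzzZ ⇒ zzkzzzZzzzZ ⇒ zzkzzzzZzzzzZ ⇒ zzkzzzzzZzzzzzZ ⇒ zzkzzzzzzZzzzzzzZ ⇒ zzkzzzzzzzZzzzzzzzZ ⇒ zzkzzzzzzzjzzzzzzzZ ⇒ zzkzzzzzzzjzzzzzzzj

S ⇒ zSZ   [S -> z S Z]
zSZ ⇒ zzSZZ   [S -> z S Z]
zzSZZ ⇒ zzkZZ   [S -> k]
zzkZZ ⇒ zzkzZzZ   [Z -> z Z z]
zzkzZzZ ⇒ zzkzzZzzZ   [Z -> z Z z]
zzkzzZzzZ ⇒ zzkzzzZzzzZ   [Z -> z Z z]
zzkzzzZzzzZ ⇒ zzkzzzzZzzzzZ   [Z -> z Z z]
zzkzzzzZzzzzZ ⇒ zzkzzzzzZzzzzzZ   [Z -> z Z z]
zzkzzzzzZzzzzzZ ⇒ zzkzzzzzzZzzzzzzZ   [Z -> z Z z]
zzkzzzzzzZzzzzzzZ ⇒ zzkzzzzzzzZzzzzzzzZ   [Z -> z Z z]
zzkzzzzzzzZzzzzzzzZ ⇒ zzkzzzzzzzjzzzzzzzZ   [Z -> j]
zzkzzzzzzzjzzzzzzzZ ⇒ zzkzzzzzzzjzzzzzzzj   [Z -> j]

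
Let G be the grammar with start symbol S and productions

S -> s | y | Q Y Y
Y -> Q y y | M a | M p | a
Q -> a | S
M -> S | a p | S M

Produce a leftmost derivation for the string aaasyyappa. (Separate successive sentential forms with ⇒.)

S ⇒ QYY ⇒ aYY ⇒ aMpY ⇒ aSMpY ⇒ aQYYMpY ⇒ aaYYMpY ⇒ aaaYMpY ⇒ aaaQyyMpY ⇒ aaaSyyMpY ⇒ aaasyyMpY ⇒ aaasyyappY ⇒ aaasyyappa

S ⇒ QYY   [S -> Q Y Y]
QYY ⇒ aYY   [Q -> a]
aYY ⇒ aMpY   [Y -> M p]
aMpY ⇒ aSMpY   [M -> S M]
aSMpY ⇒ aQYYMpY   [S -> Q Y Y]
aQYYMpY ⇒ aaYYMpY   [Q -> a]
aaYYMpY ⇒ aaaYMpY   [Y -> a]
aaaYMpY ⇒ aaaQyyMpY   [Y -> Q y y]
aaaQyyMpY ⇒ aaaSyyMpY   [Q -> S]
aaaSyyMpY ⇒ aaasyyMpY   [S -> s]
aaasyyMpY ⇒ aaasyyappY   [M -> a p]
aaasyyappY ⇒ aaasyyappa   [Y -> a]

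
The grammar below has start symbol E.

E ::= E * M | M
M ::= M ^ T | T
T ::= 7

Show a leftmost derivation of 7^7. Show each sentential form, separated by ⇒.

E ⇒ M ⇒ M^T ⇒ T^T ⇒ 7^T ⇒ 7^7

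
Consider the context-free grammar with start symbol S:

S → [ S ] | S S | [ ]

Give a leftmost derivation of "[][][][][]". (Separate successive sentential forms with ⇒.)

S⇒SS⇒SSS⇒SSSS⇒SSSSS⇒[]SSSS⇒[][]SSS⇒[][][]SS⇒[][][][]S⇒[][][][][]

S ⇒ SS   [S → S S]
SS ⇒ SSS   [S → S S]
SSS ⇒ SSSS   [S → S S]
SSSS ⇒ SSSSS   [S → S S]
SSSSS ⇒ []SSSS   [S → [ ]]
[]SSSS ⇒ [][]SSS   [S → [ ]]
[][]SSS ⇒ [][][]SS   [S → [ ]]
[][][]SS ⇒ [][][][]S   [S → [ ]]
[][][][]S ⇒ [][][][][]   [S → [ ]]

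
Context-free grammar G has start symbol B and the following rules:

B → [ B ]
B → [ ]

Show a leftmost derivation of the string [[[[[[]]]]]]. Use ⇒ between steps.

B ⇒ [B]   [B → [ B ]]
[B] ⇒ [[B]]   [B → [ B ]]
[[B]] ⇒ [[[B]]]   [B → [ B ]]
[[[B]]] ⇒ [[[[B]]]]   [B → [ B ]]
[[[[B]]]] ⇒ [[[[[B]]]]]   [B → [ B ]]
[[[[[B]]]]] ⇒ [[[[[[]]]]]]   [B → [ ]]

B ⇒ [B] ⇒ [[B]] ⇒ [[[B]]] ⇒ [[[[B]]]] ⇒ [[[[[B]]]]] ⇒ [[[[[[]]]]]]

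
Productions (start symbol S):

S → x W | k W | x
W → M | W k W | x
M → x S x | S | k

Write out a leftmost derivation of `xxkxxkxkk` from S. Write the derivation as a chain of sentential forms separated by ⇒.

S⇒xW⇒xWkW⇒xMkW⇒xxSxkW⇒xxkWxkW⇒xxkMxkW⇒xxkSxkW⇒xxkxxkW⇒xxkxxkWkW⇒xxkxxkxkW⇒xxkxxkxkM⇒xxkxxkxkk

S ⇒ xW   [S → x W]
xW ⇒ xWkW   [W → W k W]
xWkW ⇒ xMkW   [W → M]
xMkW ⇒ xxSxkW   [M → x S x]
xxSxkW ⇒ xxkWxkW   [S → k W]
xxkWxkW ⇒ xxkMxkW   [W → M]
xxkMxkW ⇒ xxkSxkW   [M → S]
xxkSxkW ⇒ xxkxxkW   [S → x]
xxkxxkW ⇒ xxkxxkWkW   [W → W k W]
xxkxxkWkW ⇒ xxkxxkxkW   [W → x]
xxkxxkxkW ⇒ xxkxxkxkM   [W → M]
xxkxxkxkM ⇒ xxkxxkxkk   [M → k]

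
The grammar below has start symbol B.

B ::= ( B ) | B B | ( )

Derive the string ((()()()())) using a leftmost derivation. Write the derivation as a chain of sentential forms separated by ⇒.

B⇒(B)⇒((B))⇒((BB))⇒((BBB))⇒((BBBB))⇒((()BBB))⇒((()()BB))⇒((()()()B))⇒((()()()()))

B ⇒ (B)   [B ::= ( B )]
(B) ⇒ ((B))   [B ::= ( B )]
((B)) ⇒ ((BB))   [B ::= B B]
((BB)) ⇒ ((BBB))   [B ::= B B]
((BBB)) ⇒ ((BBBB))   [B ::= B B]
((BBBB)) ⇒ ((()BBB))   [B ::= ( )]
((()BBB)) ⇒ ((()()BB))   [B ::= ( )]
((()()BB)) ⇒ ((()()()B))   [B ::= ( )]
((()()()B)) ⇒ ((()()()()))   [B ::= ( )]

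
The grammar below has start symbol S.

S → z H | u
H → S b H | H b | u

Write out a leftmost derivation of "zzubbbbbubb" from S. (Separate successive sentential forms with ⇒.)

S⇒zH⇒zHb⇒zHbb⇒zSbHbb⇒zzHbHbb⇒zzHbbHbb⇒zzHbbbHbb⇒zzHbbbbHbb⇒zzHbbbbbHbb⇒zzubbbbbHbb⇒zzubbbbbubb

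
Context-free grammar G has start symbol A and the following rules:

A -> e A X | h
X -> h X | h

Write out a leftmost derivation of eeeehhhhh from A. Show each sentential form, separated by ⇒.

A ⇒ eAX ⇒ eeAXX ⇒ eeeAXXX ⇒ eeeeAXXXX ⇒ eeeehXXXX ⇒ eeeehhXXX ⇒ eeeehhhXX ⇒ eeeehhhhX ⇒ eeeehhhhh

A ⇒ eAX   [A -> e A X]
eAX ⇒ eeAXX   [A -> e A X]
eeAXX ⇒ eeeAXXX   [A -> e A X]
eeeAXXX ⇒ eeeeAXXXX   [A -> e A X]
eeeeAXXXX ⇒ eeeehXXXX   [A -> h]
eeeehXXXX ⇒ eeeehhXXX   [X -> h]
eeeehhXXX ⇒ eeeehhhXX   [X -> h]
eeeehhhXX ⇒ eeeehhhhX   [X -> h]
eeeehhhhX ⇒ eeeehhhhh   [X -> h]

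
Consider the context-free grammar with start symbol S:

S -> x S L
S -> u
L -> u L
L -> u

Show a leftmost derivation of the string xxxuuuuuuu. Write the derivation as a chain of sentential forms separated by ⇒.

S⇒xSL⇒xxSLL⇒xxxSLLL⇒xxxuLLL⇒xxxuuLL⇒xxxuuuLL⇒xxxuuuuLL⇒xxxuuuuuLL⇒xxxuuuuuuL⇒xxxuuuuuuu

S ⇒ xSL   [S -> x S L]
xSL ⇒ xxSLL   [S -> x S L]
xxSLL ⇒ xxxSLLL   [S -> x S L]
xxxSLLL ⇒ xxxuLLL   [S -> u]
xxxuLLL ⇒ xxxuuLL   [L -> u]
xxxuuLL ⇒ xxxuuuLL   [L -> u L]
xxxuuuLL ⇒ xxxuuuuLL   [L -> u L]
xxxuuuuLL ⇒ xxxuuuuuLL   [L -> u L]
xxxuuuuuLL ⇒ xxxuuuuuuL   [L -> u]
xxxuuuuuuL ⇒ xxxuuuuuuu   [L -> u]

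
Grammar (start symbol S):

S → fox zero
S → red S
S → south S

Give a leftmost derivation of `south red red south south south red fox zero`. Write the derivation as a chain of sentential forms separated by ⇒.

S ⇒ south S ⇒ south red S ⇒ south red red S ⇒ south red red south S ⇒ south red red south south S ⇒ south red red south south south S ⇒ south red red south south south red S ⇒ south red red south south south red fox zero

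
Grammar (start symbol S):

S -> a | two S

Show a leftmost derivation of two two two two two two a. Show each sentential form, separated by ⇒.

S ⇒ two S   [S -> two S]
two S ⇒ two two S   [S -> two S]
two two S ⇒ two two two S   [S -> two S]
two two two S ⇒ two two two two S   [S -> two S]
two two two two S ⇒ two two two two two S   [S -> two S]
two two two two two S ⇒ two two two two two two S   [S -> two S]
two two two two two two S ⇒ two two two two two two a   [S -> a]

S ⇒ two S ⇒ two two S ⇒ two two two S ⇒ two two two two S ⇒ two two two two two S ⇒ two two two two two two S ⇒ two two two two two two a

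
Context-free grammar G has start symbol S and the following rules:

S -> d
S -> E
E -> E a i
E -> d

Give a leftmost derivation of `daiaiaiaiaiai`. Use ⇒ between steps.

S ⇒ E ⇒ Eai ⇒ Eaiai ⇒ Eaiaiai ⇒ Eaiaiaiai ⇒ Eaiaiaiaiai ⇒ Eaiaiaiaiaiai ⇒ daiaiaiaiaiai

S ⇒ E   [S -> E]
E ⇒ Eai   [E -> E a i]
Eai ⇒ Eaiai   [E -> E a i]
Eaiai ⇒ Eaiaiai   [E -> E a i]
Eaiaiai ⇒ Eaiaiaiai   [E -> E a i]
Eaiaiaiai ⇒ Eaiaiaiaiai   [E -> E a i]
Eaiaiaiaiai ⇒ Eaiaiaiaiaiai   [E -> E a i]
Eaiaiaiaiaiai ⇒ daiaiaiaiaiai   [E -> d]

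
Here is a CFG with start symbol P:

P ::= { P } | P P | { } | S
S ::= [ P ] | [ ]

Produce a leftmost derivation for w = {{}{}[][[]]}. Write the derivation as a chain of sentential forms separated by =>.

P=>{P}=>{PP}=>{PPP}=>{{}PP}=>{{}PPP}=>{{}{}PP}=>{{}{}SP}=>{{}{}[]P}=>{{}{}[]S}=>{{}{}[][P]}=>{{}{}[][S]}=>{{}{}[][[]]}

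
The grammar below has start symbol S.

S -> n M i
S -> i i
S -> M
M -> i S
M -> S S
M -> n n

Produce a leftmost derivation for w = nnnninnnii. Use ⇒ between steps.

S ⇒ nMi   [S -> n M i]
nMi ⇒ nSSi   [M -> S S]
nSSi ⇒ nnMiSi   [S -> n M i]
nnMiSi ⇒ nnnniSi   [M -> n n]
nnnniSi ⇒ nnnninMii   [S -> n M i]
nnnninMii ⇒ nnnninnnii   [M -> n n]

S⇒nMi⇒nSSi⇒nnMiSi⇒nnnniSi⇒nnnninMii⇒nnnninnnii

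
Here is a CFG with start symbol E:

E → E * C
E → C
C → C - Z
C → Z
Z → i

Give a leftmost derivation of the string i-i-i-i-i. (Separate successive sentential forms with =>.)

E => C => C-Z => C-Z-Z => C-Z-Z-Z => C-Z-Z-Z-Z => Z-Z-Z-Z-Z => i-Z-Z-Z-Z => i-i-Z-Z-Z => i-i-i-Z-Z => i-i-i-i-Z => i-i-i-i-i

E => C   [E → C]
C => C-Z   [C → C - Z]
C-Z => C-Z-Z   [C → C - Z]
C-Z-Z => C-Z-Z-Z   [C → C - Z]
C-Z-Z-Z => C-Z-Z-Z-Z   [C → C - Z]
C-Z-Z-Z-Z => Z-Z-Z-Z-Z   [C → Z]
Z-Z-Z-Z-Z => i-Z-Z-Z-Z   [Z → i]
i-Z-Z-Z-Z => i-i-Z-Z-Z   [Z → i]
i-i-Z-Z-Z => i-i-i-Z-Z   [Z → i]
i-i-i-Z-Z => i-i-i-i-Z   [Z → i]
i-i-i-i-Z => i-i-i-i-i   [Z → i]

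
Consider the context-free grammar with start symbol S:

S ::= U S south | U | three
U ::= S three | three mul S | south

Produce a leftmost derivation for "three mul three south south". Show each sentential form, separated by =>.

S => U S south => three mul S S south => three mul three S south => three mul three U south => three mul three south south

S => U S south   [S ::= U S south]
U S south => three mul S S south   [U ::= three mul S]
three mul S S south => three mul three S south   [S ::= three]
three mul three S south => three mul three U south   [S ::= U]
three mul three U south => three mul three south south   [U ::= south]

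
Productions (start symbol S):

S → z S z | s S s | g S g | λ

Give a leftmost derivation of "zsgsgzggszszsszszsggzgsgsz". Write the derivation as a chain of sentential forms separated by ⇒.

S ⇒ zSz ⇒ zsSsz ⇒ zsgSgsz ⇒ zsgsSsgsz ⇒ zsgsgSgsgsz ⇒ zsgsgzSzgsgsz ⇒ zsgsgzgSgzgsgsz ⇒ zsgsgzggSggzgsgsz ⇒ zsgsgzggsSsggzgsgsz ⇒ zsgsgzggszSzsggzgsgsz ⇒ zsgsgzggszsSszsggzgsgsz ⇒ zsgsgzggszszSzszsggzgsgsz ⇒ zsgsgzggszszsSszszsggzgsgsz ⇒ zsgsgzggszszsszszsggzgsgsz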